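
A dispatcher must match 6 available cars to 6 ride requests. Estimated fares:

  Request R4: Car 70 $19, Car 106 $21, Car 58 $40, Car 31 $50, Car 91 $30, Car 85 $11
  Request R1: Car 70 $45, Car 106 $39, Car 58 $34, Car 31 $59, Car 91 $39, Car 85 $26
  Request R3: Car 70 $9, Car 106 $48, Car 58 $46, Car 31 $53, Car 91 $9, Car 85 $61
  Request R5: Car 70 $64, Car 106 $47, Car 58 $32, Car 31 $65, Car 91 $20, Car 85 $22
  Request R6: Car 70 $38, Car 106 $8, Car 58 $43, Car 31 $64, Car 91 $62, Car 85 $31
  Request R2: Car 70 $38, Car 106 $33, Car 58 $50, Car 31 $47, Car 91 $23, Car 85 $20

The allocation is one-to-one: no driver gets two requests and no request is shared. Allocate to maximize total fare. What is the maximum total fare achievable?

This is the linear assignment problem.
Optimal: Car 70→Request R5 ($64), Car 106→Request R1 ($39), Car 58→Request R2 ($50), Car 31→Request R4 ($50), Car 91→Request R6 ($62), Car 85→Request R3 ($61) — total 64+39+50+50+62+61 = $326.

Max total: $326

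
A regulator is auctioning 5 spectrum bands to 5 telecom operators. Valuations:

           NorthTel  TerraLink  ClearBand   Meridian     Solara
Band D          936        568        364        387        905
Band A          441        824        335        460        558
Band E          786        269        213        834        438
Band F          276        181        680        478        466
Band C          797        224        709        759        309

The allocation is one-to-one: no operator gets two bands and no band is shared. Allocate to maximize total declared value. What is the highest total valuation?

Optimal: NorthTel→Band C ($797M), TerraLink→Band A ($824M), ClearBand→Band F ($680M), Meridian→Band E ($834M), Solara→Band D ($905M) — total 797+824+680+834+905 = $4040M.
Column-greedy (each band in turn goes to its best remaining operator) gives $3583M, worse by 457.

Max total: $4040M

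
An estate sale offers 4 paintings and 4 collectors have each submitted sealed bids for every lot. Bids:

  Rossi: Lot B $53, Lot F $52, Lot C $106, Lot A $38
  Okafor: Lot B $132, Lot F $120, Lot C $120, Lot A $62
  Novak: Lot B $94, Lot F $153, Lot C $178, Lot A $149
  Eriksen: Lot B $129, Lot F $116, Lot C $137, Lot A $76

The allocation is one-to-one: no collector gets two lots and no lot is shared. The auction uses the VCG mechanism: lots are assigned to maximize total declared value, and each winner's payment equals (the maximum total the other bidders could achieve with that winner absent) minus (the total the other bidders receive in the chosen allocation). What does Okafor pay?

Efficient allocation: Rossi→Lot C ($106), Okafor→Lot F ($120), Novak→Lot A ($149), Eriksen→Lot B ($129); total welfare W = $504.
Okafor receives Lot F at value $120, so the others get W − 120 = $384.
Without Okafor: best allocation of the remaining 3 bidders over all 4 lots is Rossi→Lot C ($106), Novak→Lot F ($153), Eriksen→Lot B ($129), total $388.
VCG payment = (others' best without Okafor) − (others' welfare with Okafor) = 388 − 384 = $4.

Okafor pays $4.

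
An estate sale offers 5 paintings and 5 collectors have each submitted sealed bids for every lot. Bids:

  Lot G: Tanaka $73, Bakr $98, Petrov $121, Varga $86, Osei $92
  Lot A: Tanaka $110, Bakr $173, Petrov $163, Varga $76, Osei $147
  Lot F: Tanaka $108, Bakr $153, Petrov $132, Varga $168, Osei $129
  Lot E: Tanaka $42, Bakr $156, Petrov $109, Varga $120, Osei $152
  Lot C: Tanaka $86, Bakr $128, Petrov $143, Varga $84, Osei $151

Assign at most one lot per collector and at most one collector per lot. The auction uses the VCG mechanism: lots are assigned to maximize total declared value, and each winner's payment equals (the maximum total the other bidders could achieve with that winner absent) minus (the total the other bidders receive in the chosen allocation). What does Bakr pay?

Bakr pays $18.

Efficient allocation: Tanaka→Lot G ($73), Bakr→Lot E ($156), Petrov→Lot A ($163), Varga→Lot F ($168), Osei→Lot C ($151); total welfare W = $711.
Bakr receives Lot E at value $156, so the others get W − 156 = $555.
Without Bakr: best allocation of the remaining 4 bidders over all 5 lots is Tanaka→Lot A ($110), Petrov→Lot C ($143), Varga→Lot F ($168), Osei→Lot E ($152), total $573.
VCG payment = (others' best without Bakr) − (others' welfare with Bakr) = 573 − 555 = $18.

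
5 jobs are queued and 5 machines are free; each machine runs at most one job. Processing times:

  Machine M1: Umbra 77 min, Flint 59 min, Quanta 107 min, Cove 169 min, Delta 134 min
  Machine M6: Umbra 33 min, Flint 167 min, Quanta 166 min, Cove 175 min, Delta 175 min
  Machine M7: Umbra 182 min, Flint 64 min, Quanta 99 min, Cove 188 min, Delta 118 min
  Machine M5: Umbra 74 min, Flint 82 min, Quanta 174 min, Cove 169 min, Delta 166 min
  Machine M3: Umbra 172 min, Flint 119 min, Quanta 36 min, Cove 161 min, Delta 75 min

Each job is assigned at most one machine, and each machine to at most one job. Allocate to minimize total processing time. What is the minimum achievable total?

Min total: 415 min

Treat this as an assignment problem: match each job to one machine.
Optimal: Umbra→Machine M6 (33 min), Flint→Machine M1 (59 min), Quanta→Machine M3 (36 min), Cove→Machine M5 (169 min), Delta→Machine M7 (118 min) — total 33+59+36+169+118 = 415 min.
Column-greedy (each machine in turn goes to its cheapest remaining job) gives 518 min, worse by 103.
Next-best assignment: Umbra→Machine M6, Flint→Machine M1, Quanta→Machine M7, Cove→Machine M5, Delta→Machine M3 = 435 min.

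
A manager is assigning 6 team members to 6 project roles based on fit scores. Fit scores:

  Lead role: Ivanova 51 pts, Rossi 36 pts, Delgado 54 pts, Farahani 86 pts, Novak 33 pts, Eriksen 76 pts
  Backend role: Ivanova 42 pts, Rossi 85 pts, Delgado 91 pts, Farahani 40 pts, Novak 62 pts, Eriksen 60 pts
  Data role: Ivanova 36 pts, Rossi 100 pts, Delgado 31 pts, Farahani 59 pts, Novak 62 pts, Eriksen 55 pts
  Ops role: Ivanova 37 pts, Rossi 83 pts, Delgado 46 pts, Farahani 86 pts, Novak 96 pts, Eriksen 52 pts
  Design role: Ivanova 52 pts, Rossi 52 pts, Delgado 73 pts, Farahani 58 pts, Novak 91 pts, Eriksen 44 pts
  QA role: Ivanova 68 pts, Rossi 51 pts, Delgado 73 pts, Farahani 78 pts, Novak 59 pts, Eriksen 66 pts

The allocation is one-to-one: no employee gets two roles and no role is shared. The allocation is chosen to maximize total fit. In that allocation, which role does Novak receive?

Optimal: Ivanova→QA role (68 pts), Rossi→Data role (100 pts), Delgado→Backend role (91 pts), Farahani→Ops role (86 pts), Novak→Design role (91 pts), Eriksen→Lead role (76 pts) — total 68+100+91+86+91+76 = 512 pts.
Max-entry greedy (repeatedly take the single best remaining cell) gives 485 pts, worse by 27.
Novak's own top role is Ops role (96 pts), but forcing Novak→Ops role and reassigning the rest optimally gives only 493 pts — worse by 19.

Novak receives Design role.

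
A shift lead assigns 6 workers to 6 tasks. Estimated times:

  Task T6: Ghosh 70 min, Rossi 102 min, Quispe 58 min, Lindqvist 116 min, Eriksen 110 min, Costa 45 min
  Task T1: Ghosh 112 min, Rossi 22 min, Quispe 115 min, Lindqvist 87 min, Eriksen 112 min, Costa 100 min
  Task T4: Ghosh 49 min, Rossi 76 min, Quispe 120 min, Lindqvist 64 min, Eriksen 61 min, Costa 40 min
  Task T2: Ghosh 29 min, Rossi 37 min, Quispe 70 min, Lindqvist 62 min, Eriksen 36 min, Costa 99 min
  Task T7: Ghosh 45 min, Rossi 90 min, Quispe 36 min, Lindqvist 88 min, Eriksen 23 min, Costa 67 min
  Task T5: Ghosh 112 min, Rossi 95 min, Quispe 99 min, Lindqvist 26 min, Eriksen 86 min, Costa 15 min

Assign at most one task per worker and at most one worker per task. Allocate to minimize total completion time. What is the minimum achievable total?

Optimal: Ghosh→Task T2 (29 min), Rossi→Task T1 (22 min), Quispe→Task T6 (58 min), Lindqvist→Task T5 (26 min), Eriksen→Task T7 (23 min), Costa→Task T4 (40 min) — total 29+22+58+26+23+40 = 198 min.
No other one-to-one assignment undercuts 198 min.

Min total: 198 min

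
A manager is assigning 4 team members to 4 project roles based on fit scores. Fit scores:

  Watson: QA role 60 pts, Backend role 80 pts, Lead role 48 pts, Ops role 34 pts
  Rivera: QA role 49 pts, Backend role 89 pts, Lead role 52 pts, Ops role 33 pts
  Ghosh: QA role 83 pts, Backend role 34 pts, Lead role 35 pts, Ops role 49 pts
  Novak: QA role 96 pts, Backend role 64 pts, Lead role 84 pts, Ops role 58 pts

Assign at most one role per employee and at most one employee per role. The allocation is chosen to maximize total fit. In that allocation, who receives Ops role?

Watson receives Ops role.

Optimal: Watson→Ops role (34 pts), Rivera→Backend role (89 pts), Ghosh→QA role (83 pts), Novak→Lead role (84 pts) — total 34+89+83+84 = 290 pts.
Row-greedy (each employee in turn takes its best remaining role) gives 273 pts, worse by 17.
Every other assignment is strictly worse.
Watson's own top role is Backend role (80 pts), but forcing Watson→Backend role and reassigning the rest optimally gives only 280 pts — worse by 10.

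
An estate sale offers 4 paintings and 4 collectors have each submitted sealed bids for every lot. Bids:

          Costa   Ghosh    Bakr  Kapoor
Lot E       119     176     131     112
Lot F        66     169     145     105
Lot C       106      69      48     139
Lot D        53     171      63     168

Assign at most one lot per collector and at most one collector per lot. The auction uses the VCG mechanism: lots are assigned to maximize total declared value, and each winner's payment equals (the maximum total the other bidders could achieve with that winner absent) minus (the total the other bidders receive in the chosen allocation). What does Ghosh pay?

Ghosh pays $13.

Efficient allocation: Costa→Lot C ($106), Ghosh→Lot E ($176), Bakr→Lot F ($145), Kapoor→Lot D ($168); total welfare W = $595.
Ghosh receives Lot E at value $176, so the others get W − 176 = $419.
Without Ghosh: best allocation of the remaining 3 bidders over all 4 lots is Costa→Lot E ($119), Bakr→Lot F ($145), Kapoor→Lot D ($168), total $432.
VCG payment = (others' best without Ghosh) − (others' welfare with Ghosh) = 432 − 419 = $13.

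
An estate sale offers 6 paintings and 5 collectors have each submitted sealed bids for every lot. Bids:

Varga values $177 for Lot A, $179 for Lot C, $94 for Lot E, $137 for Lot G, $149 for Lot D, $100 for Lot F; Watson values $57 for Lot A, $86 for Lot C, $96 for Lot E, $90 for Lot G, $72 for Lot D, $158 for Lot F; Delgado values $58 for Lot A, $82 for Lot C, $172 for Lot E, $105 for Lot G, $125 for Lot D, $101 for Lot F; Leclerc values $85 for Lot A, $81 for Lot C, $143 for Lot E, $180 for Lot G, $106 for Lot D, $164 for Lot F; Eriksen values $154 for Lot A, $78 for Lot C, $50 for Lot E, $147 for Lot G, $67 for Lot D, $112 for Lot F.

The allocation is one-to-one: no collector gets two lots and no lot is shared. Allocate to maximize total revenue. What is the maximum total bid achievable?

Maximum total: $843

Optimal: Varga→Lot C ($179), Watson→Lot F ($158), Delgado→Lot E ($172), Leclerc→Lot G ($180), Eriksen→Lot A ($154) — total 179+158+172+180+154 = $843.
Column-greedy (each lot in turn goes to its best remaining collector) gives $682, worse by 161.
No other one-to-one assignment exceeds $843.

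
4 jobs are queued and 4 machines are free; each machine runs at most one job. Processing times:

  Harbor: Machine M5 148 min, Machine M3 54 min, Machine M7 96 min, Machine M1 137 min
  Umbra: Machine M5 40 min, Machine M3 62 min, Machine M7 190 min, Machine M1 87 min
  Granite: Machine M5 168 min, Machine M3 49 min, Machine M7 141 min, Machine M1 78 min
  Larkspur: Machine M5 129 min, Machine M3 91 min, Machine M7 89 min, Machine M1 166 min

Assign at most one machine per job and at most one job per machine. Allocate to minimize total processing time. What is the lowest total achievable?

This is a one-to-one assignment (minimum-cost bipartite matching).
Optimal: Harbor→Machine M3 (54 min), Umbra→Machine M5 (40 min), Granite→Machine M1 (78 min), Larkspur→Machine M7 (89 min) — total 54+40+78+89 = 261 min.
Min-entry greedy (repeatedly take the single cheapest remaining cell) gives 315 min, worse by 54.
No other one-to-one assignment undercuts 261 min.

Min total: 261 min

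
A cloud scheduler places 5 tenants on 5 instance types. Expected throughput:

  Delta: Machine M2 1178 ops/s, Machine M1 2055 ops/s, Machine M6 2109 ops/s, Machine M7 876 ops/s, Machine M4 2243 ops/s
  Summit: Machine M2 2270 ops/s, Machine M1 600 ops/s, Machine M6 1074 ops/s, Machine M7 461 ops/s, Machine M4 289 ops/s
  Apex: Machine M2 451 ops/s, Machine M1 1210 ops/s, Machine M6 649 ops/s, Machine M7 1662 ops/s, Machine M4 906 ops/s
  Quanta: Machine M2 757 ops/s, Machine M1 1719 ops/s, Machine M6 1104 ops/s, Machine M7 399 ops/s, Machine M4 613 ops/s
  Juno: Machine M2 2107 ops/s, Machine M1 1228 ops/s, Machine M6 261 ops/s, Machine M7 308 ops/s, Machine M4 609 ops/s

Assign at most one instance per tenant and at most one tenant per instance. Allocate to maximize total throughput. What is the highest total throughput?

This is the linear assignment problem.
Optimal: Delta→Machine M4 (2243 ops/s), Summit→Machine M6 (1074 ops/s), Apex→Machine M7 (1662 ops/s), Quanta→Machine M1 (1719 ops/s), Juno→Machine M2 (2107 ops/s) — total 2243+1074+1662+1719+2107 = 8805 ops/s.
Checked against all permutations: 8805 ops/s is optimal.

Maximum total: 8805 ops/s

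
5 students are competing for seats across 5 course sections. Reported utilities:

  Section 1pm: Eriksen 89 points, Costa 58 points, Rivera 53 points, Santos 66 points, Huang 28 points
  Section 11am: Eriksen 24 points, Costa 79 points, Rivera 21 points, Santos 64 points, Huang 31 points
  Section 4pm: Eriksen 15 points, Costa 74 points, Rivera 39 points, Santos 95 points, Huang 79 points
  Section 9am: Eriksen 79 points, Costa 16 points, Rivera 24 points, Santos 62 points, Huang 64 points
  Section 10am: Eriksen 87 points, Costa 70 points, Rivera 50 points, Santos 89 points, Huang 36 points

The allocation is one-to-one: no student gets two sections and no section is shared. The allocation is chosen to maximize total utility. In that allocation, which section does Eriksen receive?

Optimal: Eriksen→Section 9am (79 points), Costa→Section 11am (79 points), Rivera→Section 1pm (53 points), Santos→Section 10am (89 points), Huang→Section 4pm (79 points) — total 79+79+53+89+79 = 379 points.
Max-entry greedy (repeatedly take the single best remaining cell) gives 377 points, worse by 2.
Swapping Eriksen↔Huang (Eriksen→Section 4pm 15 points, Huang→Section 9am 64 points) loses 79.
No other one-to-one assignment exceeds 379 points.
Eriksen's own top section is Section 1pm (89 points), but forcing Eriksen→Section 1pm and reassigning the rest optimally gives only 377 points — worse by 2.

Eriksen receives Section 9am.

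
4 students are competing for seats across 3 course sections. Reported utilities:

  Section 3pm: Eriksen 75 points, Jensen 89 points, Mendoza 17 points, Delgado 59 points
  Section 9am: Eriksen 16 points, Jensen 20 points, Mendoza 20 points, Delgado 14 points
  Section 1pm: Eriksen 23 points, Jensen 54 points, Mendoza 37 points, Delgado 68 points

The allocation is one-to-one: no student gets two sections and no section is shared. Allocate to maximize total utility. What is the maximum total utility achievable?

Max total: 177 points

This is the linear assignment problem.
Optimal: Jensen→Section 3pm (89 points), Mendoza→Section 9am (20 points), Delgado→Section 1pm (68 points) — total 89+20+68 = 177 points.
Row-greedy (each student in turn takes its best remaining section) gives 149 points, worse by 28.
Next-best assignment: Jensen→Section 3pm, Eriksen→Section 9am, Delgado→Section 1pm = 173 points.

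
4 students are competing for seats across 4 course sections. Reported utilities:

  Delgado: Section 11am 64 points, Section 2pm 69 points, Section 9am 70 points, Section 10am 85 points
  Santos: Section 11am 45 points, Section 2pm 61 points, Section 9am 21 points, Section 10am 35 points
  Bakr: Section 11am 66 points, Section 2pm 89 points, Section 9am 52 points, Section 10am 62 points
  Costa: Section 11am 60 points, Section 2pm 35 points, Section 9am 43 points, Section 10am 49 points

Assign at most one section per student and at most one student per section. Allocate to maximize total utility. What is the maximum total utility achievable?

Max total: 262 points

This is a one-to-one assignment (maximum-weight bipartite matching).
Optimal: Delgado→Section 10am (85 points), Santos→Section 11am (45 points), Bakr→Section 2pm (89 points), Costa→Section 9am (43 points) — total 85+45+89+43 = 262 points.
Max-entry greedy (repeatedly take the single best remaining cell) gives 255 points, worse by 7.
Swapping Delgado↔Bakr (Delgado→Section 2pm 69 points, Bakr→Section 10am 62 points) loses 43.
Every other assignment is strictly worse.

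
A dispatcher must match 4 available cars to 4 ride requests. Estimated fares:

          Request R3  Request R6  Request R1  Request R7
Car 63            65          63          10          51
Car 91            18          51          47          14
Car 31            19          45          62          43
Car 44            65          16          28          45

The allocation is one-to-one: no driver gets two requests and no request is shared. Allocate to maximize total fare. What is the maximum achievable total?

Optimal: Car 63→Request R7 ($51), Car 91→Request R6 ($51), Car 31→Request R1 ($62), Car 44→Request R3 ($65) — total 51+51+62+65 = $229.
Row-greedy (each driver in turn takes its best remaining request) gives $223, worse by 6.
Swapping Car 91↔Car 31 (Car 91→Request R1 $47, Car 31→Request R6 $45) loses 21.

Max total: $229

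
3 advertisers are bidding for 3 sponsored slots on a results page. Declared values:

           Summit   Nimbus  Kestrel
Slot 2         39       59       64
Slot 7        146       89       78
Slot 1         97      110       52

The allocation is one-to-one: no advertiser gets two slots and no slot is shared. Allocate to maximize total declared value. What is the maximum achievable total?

Optimal: Summit→Slot 7 ($146), Nimbus→Slot 1 ($110), Kestrel→Slot 2 ($64) — total 146+110+64 = $320.
Next-best assignment: Summit→Slot 7, Nimbus→Slot 2, Kestrel→Slot 1 = $257.
No other one-to-one assignment exceeds $320.

Maximum total: $320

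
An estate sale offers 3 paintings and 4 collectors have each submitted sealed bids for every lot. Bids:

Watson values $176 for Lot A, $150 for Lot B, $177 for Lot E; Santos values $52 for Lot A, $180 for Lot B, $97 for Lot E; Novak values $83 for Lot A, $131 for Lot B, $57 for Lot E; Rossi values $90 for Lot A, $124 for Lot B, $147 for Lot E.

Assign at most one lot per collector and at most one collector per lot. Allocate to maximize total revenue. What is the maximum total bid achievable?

Max total: $503

This is the linear assignment problem.
Optimal: Watson→Lot A ($176), Santos→Lot B ($180), Rossi→Lot E ($147) — total 176+180+147 = $503.
Max-entry greedy (repeatedly take the single best remaining cell) gives $447, worse by 56.
Swapping Rossi↔Santos (Rossi→Lot B $124, Santos→Lot E $97) loses 106.
No other one-to-one assignment exceeds $503.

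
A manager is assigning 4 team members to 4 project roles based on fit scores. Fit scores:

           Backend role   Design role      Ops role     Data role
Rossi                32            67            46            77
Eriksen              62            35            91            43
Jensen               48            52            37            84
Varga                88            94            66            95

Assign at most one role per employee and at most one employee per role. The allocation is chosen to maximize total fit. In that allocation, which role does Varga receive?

Treat this as an assignment problem: match each employee to one role.
Optimal: Rossi→Design role (67 pts), Eriksen→Ops role (91 pts), Jensen→Data role (84 pts), Varga→Backend role (88 pts) — total 67+91+84+88 = 330 pts.
Row-greedy (each employee in turn takes its best remaining role) gives 308 pts, worse by 22.
Varga's own top role is Data role (95 pts), but forcing Varga→Data role and reassigning the rest optimally gives only 301 pts — worse by 29.

Varga receives Backend role.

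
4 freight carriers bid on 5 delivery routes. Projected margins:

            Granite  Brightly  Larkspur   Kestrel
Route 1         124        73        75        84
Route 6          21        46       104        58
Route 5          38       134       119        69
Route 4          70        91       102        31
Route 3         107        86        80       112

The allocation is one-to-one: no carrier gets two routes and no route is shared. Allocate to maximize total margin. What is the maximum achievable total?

Optimal: Granite→Route 1 ($124k), Brightly→Route 5 ($134k), Larkspur→Route 6 ($104k), Kestrel→Route 3 ($112k) — total 124+134+104+112 = $474k.
Column-greedy (each route in turn goes to its best remaining carrier) gives $393k, worse by 81.
Next-best assignment: Granite→Route 1, Brightly→Route 5, Larkspur→Route 4, Kestrel→Route 3 = $472k.
Checked against all permutations: $474k is optimal.

Max total: $474k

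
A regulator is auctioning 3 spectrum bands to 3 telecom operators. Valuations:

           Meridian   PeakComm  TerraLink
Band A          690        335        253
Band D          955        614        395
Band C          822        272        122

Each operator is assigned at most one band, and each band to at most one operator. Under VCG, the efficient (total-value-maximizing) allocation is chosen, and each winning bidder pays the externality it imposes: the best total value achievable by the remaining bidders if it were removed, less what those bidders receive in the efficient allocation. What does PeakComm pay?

PeakComm pays $142M.

Efficient allocation: Meridian→Band C ($822M), PeakComm→Band D ($614M), TerraLink→Band A ($253M); total welfare W = $1689M.
PeakComm receives Band D at value $614M, so the others get W − 614 = $1075M.
Without PeakComm: best allocation of the remaining 2 bidders over all 3 bands is Meridian→Band C ($822M), TerraLink→Band D ($395M), total $1217M.
VCG payment = (others' best without PeakComm) − (others' welfare with PeakComm) = 1217 − 1075 = $142M.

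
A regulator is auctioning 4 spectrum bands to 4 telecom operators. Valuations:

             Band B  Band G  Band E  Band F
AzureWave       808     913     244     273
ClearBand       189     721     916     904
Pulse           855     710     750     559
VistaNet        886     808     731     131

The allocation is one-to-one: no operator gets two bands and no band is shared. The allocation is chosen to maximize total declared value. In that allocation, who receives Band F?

Optimal: AzureWave→Band G ($913M), ClearBand→Band F ($904M), Pulse→Band E ($750M), VistaNet→Band B ($886M) — total 913+904+750+886 = $3453M.
Max-entry greedy (repeatedly take the single best remaining cell) gives $3274M, worse by 179.
Every other assignment is strictly worse.
ClearBand's own top band is Band E ($916M), but forcing ClearBand→Band E and reassigning the rest optimally gives only $3274M — worse by 179.

ClearBand receives Band F.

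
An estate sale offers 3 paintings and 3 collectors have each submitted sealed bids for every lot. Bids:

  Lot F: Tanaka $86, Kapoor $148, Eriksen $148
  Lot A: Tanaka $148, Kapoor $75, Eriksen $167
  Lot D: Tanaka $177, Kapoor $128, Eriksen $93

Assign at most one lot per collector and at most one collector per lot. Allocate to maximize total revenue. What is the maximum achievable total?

Optimal: Tanaka→Lot D ($177), Kapoor→Lot F ($148), Eriksen→Lot A ($167) — total 177+148+167 = $492.
Next-best assignment: Tanaka→Lot A, Kapoor→Lot D, Eriksen→Lot F = $424.
Swapping Kapoor↔Tanaka (Kapoor→Lot D $128, Tanaka→Lot F $86) loses 111.
No other one-to-one assignment exceeds $492.

Maximum total: $492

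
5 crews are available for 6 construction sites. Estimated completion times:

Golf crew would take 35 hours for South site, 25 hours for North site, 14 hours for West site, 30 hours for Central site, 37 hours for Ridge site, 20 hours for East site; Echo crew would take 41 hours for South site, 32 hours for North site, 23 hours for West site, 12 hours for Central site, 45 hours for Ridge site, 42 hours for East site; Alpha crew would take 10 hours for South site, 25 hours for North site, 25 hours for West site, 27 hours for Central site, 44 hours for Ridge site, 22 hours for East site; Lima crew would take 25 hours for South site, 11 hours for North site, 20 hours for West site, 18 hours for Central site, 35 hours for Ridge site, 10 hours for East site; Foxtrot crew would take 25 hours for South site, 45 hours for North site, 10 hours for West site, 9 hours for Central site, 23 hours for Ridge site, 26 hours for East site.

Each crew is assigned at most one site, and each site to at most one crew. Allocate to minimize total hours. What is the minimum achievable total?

Min total: 63 hours

Optimal: Golf crew→East site (20 hours), Echo crew→Central site (12 hours), Alpha crew→South site (10 hours), Lima crew→North site (11 hours), Foxtrot crew→West site (10 hours) — total 20+12+10+11+10 = 63 hours.
Row-greedy (each crew in turn takes its cheapest remaining site) gives 69 hours, worse by 6.
Swapping Lima crew↔Alpha crew (Lima crew→South site 25 hours, Alpha crew→North site 25 hours) adds 29.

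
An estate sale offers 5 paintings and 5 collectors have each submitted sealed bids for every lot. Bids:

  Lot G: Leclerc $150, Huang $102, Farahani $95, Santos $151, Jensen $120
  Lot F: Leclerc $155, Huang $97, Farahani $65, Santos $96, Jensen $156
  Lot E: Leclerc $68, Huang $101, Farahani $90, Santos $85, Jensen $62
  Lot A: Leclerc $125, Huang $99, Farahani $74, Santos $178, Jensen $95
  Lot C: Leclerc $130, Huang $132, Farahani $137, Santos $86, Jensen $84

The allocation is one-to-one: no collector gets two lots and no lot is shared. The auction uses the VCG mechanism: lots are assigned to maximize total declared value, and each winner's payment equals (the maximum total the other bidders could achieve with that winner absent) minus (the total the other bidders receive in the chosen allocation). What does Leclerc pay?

Efficient allocation: Leclerc→Lot G ($150), Huang→Lot E ($101), Farahani→Lot C ($137), Santos→Lot A ($178), Jensen→Lot F ($156); total welfare W = $722.
Leclerc receives Lot G at value $150, so the others get W − 150 = $572.
Without Leclerc: best allocation of the remaining 4 bidders over all 5 lots is Huang→Lot G ($102), Farahani→Lot C ($137), Santos→Lot A ($178), Jensen→Lot F ($156), total $573.
VCG payment = (others' best without Leclerc) − (others' welfare with Leclerc) = 573 − 572 = $1.

Leclerc pays $1.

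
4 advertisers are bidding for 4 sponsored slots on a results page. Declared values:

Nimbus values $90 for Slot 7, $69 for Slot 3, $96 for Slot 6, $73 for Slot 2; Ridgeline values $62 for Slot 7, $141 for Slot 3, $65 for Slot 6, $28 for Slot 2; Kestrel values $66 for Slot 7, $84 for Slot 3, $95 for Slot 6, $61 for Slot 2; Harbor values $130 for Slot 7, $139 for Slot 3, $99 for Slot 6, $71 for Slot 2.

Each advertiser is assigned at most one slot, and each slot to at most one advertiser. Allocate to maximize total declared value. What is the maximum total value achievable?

This is the linear assignment problem.
Optimal: Nimbus→Slot 2 ($73), Ridgeline→Slot 3 ($141), Kestrel→Slot 6 ($95), Harbor→Slot 7 ($130) — total 73+141+95+130 = $439.
Column-greedy (each slot in turn goes to its best remaining advertiser) gives $428, worse by 11.
Next-best assignment: Nimbus→Slot 6, Ridgeline→Slot 3, Kestrel→Slot 2, Harbor→Slot 7 = $428.
Swapping Harbor↔Ridgeline (Harbor→Slot 3 $139, Ridgeline→Slot 7 $62) loses 70.

Maximum total: $439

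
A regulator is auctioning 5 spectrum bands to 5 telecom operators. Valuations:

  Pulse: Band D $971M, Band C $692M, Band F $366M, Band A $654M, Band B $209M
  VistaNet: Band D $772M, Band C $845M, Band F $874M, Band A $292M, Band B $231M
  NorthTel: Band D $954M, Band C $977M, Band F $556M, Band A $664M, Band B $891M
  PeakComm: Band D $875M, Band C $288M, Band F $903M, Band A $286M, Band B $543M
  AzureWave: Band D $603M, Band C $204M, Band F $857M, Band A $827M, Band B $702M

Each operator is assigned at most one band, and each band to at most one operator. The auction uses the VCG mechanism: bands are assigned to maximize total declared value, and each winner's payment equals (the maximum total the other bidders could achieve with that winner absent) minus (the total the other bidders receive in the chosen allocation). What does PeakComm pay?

Efficient allocation: Pulse→Band D ($971M), VistaNet→Band C ($845M), NorthTel→Band B ($891M), PeakComm→Band F ($903M), AzureWave→Band A ($827M); total welfare W = $4437M.
PeakComm receives Band F at value $903M, so the others get W − 903 = $3534M.
Without PeakComm: best allocation of the remaining 4 bidders over all 5 bands is Pulse→Band D ($971M), VistaNet→Band F ($874M), NorthTel→Band C ($977M), AzureWave→Band A ($827M), total $3649M.
VCG payment = (others' best without PeakComm) − (others' welfare with PeakComm) = 3649 − 3534 = $115M.

PeakComm pays $115M.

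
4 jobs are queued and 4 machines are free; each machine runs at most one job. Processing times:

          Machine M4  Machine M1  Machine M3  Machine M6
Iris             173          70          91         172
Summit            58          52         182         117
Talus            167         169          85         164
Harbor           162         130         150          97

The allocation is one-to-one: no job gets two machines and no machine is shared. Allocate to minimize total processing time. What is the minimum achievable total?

Minimum total: 310 min

This is a one-to-one assignment (minimum-cost bipartite matching).
Optimal: Iris→Machine M1 (70 min), Summit→Machine M4 (58 min), Talus→Machine M3 (85 min), Harbor→Machine M6 (97 min) — total 70+58+85+97 = 310 min.
Min-entry greedy (repeatedly take the single cheapest remaining cell) gives 407 min, worse by 97.
Next-best assignment: Iris→Machine M4, Summit→Machine M1, Talus→Machine M3, Harbor→Machine M6 = 407 min.
Every other assignment is strictly worse.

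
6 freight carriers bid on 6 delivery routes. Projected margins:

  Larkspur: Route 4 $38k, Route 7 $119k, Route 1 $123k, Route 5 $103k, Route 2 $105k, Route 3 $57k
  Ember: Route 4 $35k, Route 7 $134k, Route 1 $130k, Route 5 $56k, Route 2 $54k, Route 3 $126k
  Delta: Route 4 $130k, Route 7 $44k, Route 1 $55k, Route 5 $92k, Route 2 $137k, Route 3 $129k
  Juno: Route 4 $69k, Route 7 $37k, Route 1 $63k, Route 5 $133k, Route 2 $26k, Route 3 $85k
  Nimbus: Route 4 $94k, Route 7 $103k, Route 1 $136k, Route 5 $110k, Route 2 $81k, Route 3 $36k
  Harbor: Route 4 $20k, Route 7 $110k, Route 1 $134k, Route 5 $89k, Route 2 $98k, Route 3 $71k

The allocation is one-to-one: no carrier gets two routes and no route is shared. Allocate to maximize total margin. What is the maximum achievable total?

Max total: $743k

Optimal: Larkspur→Route 7 ($119k), Ember→Route 3 ($126k), Delta→Route 2 ($137k), Juno→Route 5 ($133k), Nimbus→Route 4 ($94k), Harbor→Route 1 ($134k) — total 119+126+137+133+94+134 = $743k.
Column-greedy (each route in turn goes to its best remaining carrier) gives $709k, worse by 34.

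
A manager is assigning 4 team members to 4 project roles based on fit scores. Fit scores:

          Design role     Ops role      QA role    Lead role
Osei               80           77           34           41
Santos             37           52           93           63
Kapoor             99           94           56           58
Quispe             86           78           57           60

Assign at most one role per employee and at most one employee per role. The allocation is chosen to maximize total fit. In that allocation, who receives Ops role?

Osei receives Ops role.

Optimal: Osei→Ops role (77 pts), Santos→QA role (93 pts), Kapoor→Design role (99 pts), Quispe→Lead role (60 pts) — total 77+93+99+60 = 329 pts.
Column-greedy (each role in turn goes to its best remaining employee) gives 311 pts, worse by 18.
Checked against all permutations: 329 pts is optimal.
Osei's own top role is Design role (80 pts), but forcing Osei→Design role and reassigning the rest optimally gives only 327 pts — worse by 2.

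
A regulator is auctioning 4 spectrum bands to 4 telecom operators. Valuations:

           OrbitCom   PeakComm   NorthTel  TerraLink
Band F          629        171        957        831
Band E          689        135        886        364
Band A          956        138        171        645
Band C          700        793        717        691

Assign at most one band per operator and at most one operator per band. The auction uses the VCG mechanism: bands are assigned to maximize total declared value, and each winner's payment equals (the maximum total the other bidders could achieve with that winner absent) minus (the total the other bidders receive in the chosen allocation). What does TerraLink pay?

Efficient allocation: OrbitCom→Band A ($956M), PeakComm→Band C ($793M), NorthTel→Band E ($886M), TerraLink→Band F ($831M); total welfare W = $3466M.
TerraLink receives Band F at value $831M, so the others get W − 831 = $2635M.
Without TerraLink: best allocation of the remaining 3 bidders over all 4 bands is OrbitCom→Band A ($956M), PeakComm→Band C ($793M), NorthTel→Band F ($957M), total $2706M.
VCG payment = (others' best without TerraLink) − (others' welfare with TerraLink) = 2706 − 2635 = $71M.

TerraLink pays $71M.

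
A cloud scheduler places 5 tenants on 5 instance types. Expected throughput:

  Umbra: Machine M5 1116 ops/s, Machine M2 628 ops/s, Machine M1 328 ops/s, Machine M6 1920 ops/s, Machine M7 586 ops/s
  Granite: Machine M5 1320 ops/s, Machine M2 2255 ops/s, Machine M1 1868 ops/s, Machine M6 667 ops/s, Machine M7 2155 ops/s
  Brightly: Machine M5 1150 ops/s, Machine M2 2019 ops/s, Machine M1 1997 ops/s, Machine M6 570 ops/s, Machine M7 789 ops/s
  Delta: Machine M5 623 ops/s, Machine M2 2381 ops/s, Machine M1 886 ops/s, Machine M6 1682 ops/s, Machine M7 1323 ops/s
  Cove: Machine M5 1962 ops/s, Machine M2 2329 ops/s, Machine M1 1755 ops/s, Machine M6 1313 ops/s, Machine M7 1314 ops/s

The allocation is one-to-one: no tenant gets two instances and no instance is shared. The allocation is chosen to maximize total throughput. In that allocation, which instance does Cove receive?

Cove receives Machine M5.

Optimal: Umbra→Machine M6 (1920 ops/s), Granite→Machine M7 (2155 ops/s), Brightly→Machine M1 (1997 ops/s), Delta→Machine M2 (2381 ops/s), Cove→Machine M5 (1962 ops/s) — total 1920+2155+1997+2381+1962 = 10415 ops/s.
Every other assignment is strictly worse.
Cove's own top instance is Machine M2 (2329 ops/s), but forcing Cove→Machine M2 and reassigning the rest optimally gives only 9279 ops/s — worse by 1136.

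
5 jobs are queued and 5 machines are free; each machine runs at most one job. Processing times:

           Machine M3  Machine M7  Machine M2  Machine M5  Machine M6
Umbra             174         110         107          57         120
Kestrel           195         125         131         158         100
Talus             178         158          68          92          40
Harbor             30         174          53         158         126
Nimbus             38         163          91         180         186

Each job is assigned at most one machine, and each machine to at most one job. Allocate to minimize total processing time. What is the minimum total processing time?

Optimal: Umbra→Machine M5 (57 min), Kestrel→Machine M7 (125 min), Talus→Machine M6 (40 min), Harbor→Machine M2 (53 min), Nimbus→Machine M3 (38 min) — total 57+125+40+53+38 = 313 min.
Row-greedy (each job in turn takes its cheapest remaining machine) gives 418 min, worse by 105.
Swapping Kestrel↔Talus (Kestrel→Machine M6 100 min, Talus→Machine M7 158 min) adds 93.
Every other assignment is strictly worse.

Min total: 313 min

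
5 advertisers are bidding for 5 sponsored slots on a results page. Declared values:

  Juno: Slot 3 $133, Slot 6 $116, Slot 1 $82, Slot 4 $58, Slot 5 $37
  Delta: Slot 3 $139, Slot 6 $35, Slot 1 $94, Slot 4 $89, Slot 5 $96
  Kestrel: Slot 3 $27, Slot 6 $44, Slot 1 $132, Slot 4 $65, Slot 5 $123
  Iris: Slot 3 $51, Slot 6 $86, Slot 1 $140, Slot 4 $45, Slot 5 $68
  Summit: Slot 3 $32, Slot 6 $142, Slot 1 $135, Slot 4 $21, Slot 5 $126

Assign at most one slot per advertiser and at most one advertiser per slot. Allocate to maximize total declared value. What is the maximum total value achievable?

Max total: $627

Optimal: Juno→Slot 3 ($133), Delta→Slot 4 ($89), Kestrel→Slot 5 ($123), Iris→Slot 1 ($140), Summit→Slot 6 ($142) — total 133+89+123+140+142 = $627.
Column-greedy (each slot in turn goes to its best remaining advertiser) gives $523, worse by 104.
Next-best assignment: Juno→Slot 4, Delta→Slot 3, Kestrel→Slot 5, Iris→Slot 1, Summit→Slot 6 = $602.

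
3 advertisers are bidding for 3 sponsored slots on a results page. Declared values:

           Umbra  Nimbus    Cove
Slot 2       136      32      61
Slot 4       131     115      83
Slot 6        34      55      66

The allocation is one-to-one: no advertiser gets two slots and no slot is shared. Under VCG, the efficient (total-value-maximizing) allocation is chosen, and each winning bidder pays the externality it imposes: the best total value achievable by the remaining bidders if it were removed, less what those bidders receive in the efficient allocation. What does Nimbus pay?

Efficient allocation: Umbra→Slot 2 ($136), Nimbus→Slot 4 ($115), Cove→Slot 6 ($66); total welfare W = $317.
Nimbus receives Slot 4 at value $115, so the others get W − 115 = $202.
Without Nimbus: best allocation of the remaining 2 bidders over all 3 slots is Umbra→Slot 2 ($136), Cove→Slot 4 ($83), total $219.
VCG payment = (others' best without Nimbus) − (others' welfare with Nimbus) = 219 − 202 = $17.

Nimbus pays $17.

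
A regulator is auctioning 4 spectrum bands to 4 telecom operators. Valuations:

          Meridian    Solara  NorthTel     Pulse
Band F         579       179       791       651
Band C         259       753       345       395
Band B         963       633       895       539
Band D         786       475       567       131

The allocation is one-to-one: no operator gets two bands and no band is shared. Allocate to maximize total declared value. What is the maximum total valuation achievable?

Optimal: Meridian→Band D ($786M), Solara→Band C ($753M), NorthTel→Band B ($895M), Pulse→Band F ($651M) — total 786+753+895+651 = $3085M.
Next-best assignment: Meridian→Band B, Solara→Band C, NorthTel→Band D, Pulse→Band F = $2934M.
Swapping Solara↔Pulse (Solara→Band F $179M, Pulse→Band C $395M) loses 830.
Checked against all permutations: $3085M is optimal.

Max total: $3085M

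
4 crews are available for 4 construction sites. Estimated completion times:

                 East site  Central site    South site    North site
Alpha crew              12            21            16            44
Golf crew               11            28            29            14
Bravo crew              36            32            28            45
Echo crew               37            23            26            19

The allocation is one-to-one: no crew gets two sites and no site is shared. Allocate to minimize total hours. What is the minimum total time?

Minimum total: 77 hours

Optimal: Alpha crew→East site (12 hours), Golf crew→North site (14 hours), Bravo crew→South site (28 hours), Echo crew→Central site (23 hours) — total 12+14+28+23 = 77 hours.
Next-best assignment: Alpha crew→South site, Golf crew→East site, Bravo crew→Central site, Echo crew→North site = 78 hours.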